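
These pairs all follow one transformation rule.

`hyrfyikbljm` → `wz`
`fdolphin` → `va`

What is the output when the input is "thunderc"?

Each output is the input with this applied: shift every letter 13 places forward in the alphabet (wrapping around) — i.e. ROT13, then keep only the last 2 characters.
For "thunderc", step one produces "guhaqrep"; step two turns that into "ep".

ep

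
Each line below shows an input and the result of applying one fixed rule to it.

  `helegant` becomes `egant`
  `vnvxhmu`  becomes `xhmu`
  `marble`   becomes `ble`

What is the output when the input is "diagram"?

gram

In each case the input is transformed by: delete the first 3 characters.
"diagram" → "gram".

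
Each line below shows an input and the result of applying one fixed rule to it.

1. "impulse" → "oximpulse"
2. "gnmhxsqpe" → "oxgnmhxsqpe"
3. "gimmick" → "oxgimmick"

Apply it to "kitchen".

oxkitchen

Each output is the input with this applied: prepend "ox".
Applying that to "kitchen" gives "oxkitchen".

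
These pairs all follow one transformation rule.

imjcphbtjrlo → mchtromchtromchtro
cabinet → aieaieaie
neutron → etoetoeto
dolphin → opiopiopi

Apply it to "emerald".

In each case the input is transformed by: keep every other character starting from the second (positions 2nd, 4th, 6th, ...), then write the whole string 3 times in a row.
"emerald" → "mrl" → "mrlmrlmrl".

mrlmrlmrl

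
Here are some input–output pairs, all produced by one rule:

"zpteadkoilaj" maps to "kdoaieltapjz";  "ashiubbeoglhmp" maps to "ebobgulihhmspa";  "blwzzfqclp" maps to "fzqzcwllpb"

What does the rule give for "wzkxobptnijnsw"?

What's happening: swap the front and back halves of the string, then take characters alternately from the front and the back (1st, last, 2nd, 2nd-last, ...).
Starting from "wzkxobptnijnsw": after the first operation, "tnijnswwzkxobp"; after the second, "tpnbiojxnkszww".

tpnbiojxnkszww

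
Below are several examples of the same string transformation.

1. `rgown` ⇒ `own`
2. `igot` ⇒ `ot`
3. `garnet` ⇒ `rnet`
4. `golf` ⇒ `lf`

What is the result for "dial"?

Each output is the input with this applied: delete the first 2 characters.
Doing the same to "dial": "al".

al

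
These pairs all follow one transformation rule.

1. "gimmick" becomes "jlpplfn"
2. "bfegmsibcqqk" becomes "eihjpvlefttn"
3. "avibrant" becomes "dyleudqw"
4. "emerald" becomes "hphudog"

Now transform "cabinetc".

The rule is to shift every letter 3 places forward in the alphabet (wrapping around).
So "cabinetc" becomes "fdelqhwf".

fdelqhwf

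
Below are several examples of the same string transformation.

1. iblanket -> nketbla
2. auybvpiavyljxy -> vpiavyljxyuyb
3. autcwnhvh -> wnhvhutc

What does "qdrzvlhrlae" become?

vlhrlaedrz

The pattern: delete the first character, then move the first 3 characters to the end (rotate left by 3).
On "qdrzvlhrlae": the first step gives "drzvlhrlae", and the second then gives "vlhrlaedrz".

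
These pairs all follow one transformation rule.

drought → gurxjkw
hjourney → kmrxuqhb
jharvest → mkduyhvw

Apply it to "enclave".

hqfodyh

Rule — shift every letter 3 places forward in the alphabet (wrapping around).
So "enclave" becomes "hqfodyh".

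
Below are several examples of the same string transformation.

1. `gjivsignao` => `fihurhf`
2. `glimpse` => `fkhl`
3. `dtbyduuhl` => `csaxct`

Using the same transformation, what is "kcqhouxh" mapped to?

jbpgn

Looking at the pairs, the operation is to shift every letter 1 place backward in the alphabet (wrapping around), then delete the last 3 characters.
"kcqhouxh" → "jbpgntwg" → "jbpgn".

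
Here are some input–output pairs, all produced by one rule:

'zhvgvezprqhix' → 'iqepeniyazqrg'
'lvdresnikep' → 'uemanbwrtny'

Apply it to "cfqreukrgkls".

lozandtaptub

What's happening: shift every letter 9 places forward in the alphabet (wrapping around).
So "cfqreukrgkls" becomes "lozandtaptub".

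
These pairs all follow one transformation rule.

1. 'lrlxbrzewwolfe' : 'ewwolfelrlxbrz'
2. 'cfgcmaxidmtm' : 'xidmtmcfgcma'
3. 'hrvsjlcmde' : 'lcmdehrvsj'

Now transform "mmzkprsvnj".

The pattern: swap the front and back halves of the string.
So "mmzkprsvnj" becomes "rsvnjmmzkp".

rsvnjmmzkp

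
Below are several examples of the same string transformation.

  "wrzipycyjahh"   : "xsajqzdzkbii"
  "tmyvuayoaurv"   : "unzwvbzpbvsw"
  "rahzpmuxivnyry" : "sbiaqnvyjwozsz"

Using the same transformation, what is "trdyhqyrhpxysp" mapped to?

usezirzsiqyztq

The pattern: shift every letter 1 place forward in the alphabet (wrapping around).
On "trdyhqyrhpxysp" that produces "usezirzsiqyztq".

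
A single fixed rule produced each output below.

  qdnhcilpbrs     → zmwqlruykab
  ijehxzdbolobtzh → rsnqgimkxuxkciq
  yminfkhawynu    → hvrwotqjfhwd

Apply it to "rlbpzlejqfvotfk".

Each output is the input with this applied: shift every letter 9 places forward in the alphabet (wrapping around).
On "rlbpzlejqfvotfk" that produces "aukyiunszoexcot".

aukyiunszoexcot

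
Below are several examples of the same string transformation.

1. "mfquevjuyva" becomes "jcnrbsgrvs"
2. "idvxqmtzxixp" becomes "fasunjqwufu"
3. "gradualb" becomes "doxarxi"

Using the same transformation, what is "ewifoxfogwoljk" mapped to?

btfclucldtlig

What's happening: shift every letter 3 places backward in the alphabet (wrapping around), then delete the last character.
Working it through for "ewifoxfogwoljk": intermediate "btfclucldtligh", final "btfclucldtlig".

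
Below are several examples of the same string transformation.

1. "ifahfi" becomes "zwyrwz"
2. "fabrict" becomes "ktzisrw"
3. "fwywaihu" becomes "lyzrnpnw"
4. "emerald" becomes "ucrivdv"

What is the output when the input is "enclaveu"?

The rule is to shift every letter 9 places backward in the alphabet (wrapping around), then reverse the string.
On "enclaveu": the first step gives "vetcrmvl", and the second then gives "lvmrctev".

lvmrctev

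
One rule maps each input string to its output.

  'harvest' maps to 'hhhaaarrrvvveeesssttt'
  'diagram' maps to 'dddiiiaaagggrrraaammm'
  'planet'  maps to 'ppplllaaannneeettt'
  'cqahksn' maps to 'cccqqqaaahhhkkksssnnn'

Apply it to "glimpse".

The pattern: repeat every character 3 times.
Applying that to "glimpse" gives "gggllliiimmmpppssseee".

gggllliiimmmpppssseee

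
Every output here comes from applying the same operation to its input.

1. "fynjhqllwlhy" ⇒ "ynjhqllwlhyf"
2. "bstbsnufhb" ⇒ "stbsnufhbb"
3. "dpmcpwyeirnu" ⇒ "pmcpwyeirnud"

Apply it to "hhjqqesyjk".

The rule is to move the first character to the end.
So "hhjqqesyjk" becomes "hjqqesyjkh".

hjqqesyjkh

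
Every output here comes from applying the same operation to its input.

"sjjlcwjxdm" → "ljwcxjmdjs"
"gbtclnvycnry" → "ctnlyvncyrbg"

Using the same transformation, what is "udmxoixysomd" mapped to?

Rule — move the first 2 characters to the end (rotate left by 2), then swap each adjacent pair of characters (1↔2, 3↔4, ...).
For "udmxoixysomd" the result is "xmioyxosdmdu".

xmioyxosdmdu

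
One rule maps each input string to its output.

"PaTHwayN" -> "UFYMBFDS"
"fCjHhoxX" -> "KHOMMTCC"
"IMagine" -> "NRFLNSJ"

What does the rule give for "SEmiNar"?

XJRNSFW

The pattern: shift every letter 5 places forward in the alphabet (wrapping around), then convert every letter to uppercase.
Applying both steps to "SEmiNar": "XJrnSfw", then "XJRNSFW".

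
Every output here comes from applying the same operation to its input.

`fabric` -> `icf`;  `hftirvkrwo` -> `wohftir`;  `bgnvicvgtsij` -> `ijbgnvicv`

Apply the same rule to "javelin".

Looking at the pairs, the operation is to move the last 2 characters to the front (rotate right by 2), then delete the last 3 characters.
For "javelin", step one produces "injavel"; step two turns that into "inja".
(Check on "fabric": → "icfabr" → "icf" ✓)

inja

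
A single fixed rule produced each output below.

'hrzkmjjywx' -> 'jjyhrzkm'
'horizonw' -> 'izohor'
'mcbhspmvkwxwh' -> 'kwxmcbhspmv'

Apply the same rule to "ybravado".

avaybr

The transformation: delete the last 2 characters, then move the last 3 characters to the front (rotate right by 3).
On "ybravado": the first step gives "ybrava", and the second then gives "avaybr".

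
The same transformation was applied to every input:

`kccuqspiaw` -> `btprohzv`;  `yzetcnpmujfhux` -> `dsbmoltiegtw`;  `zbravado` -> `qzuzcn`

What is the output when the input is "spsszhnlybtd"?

The pattern: delete the first 2 characters, then shift every letter 1 place backward in the alphabet (wrapping around).
Applying both steps to "spsszhnlybtd": "sszhnlybtd", then "rrygmkxasc".
(Check on "yzetcnpmujfhux": → "etcnpmujfhux" → "dsbmoltiegtw" ✓)

rrygmkxasc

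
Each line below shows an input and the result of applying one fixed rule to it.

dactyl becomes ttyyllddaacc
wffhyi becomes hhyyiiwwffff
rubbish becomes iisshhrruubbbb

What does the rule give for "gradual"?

The rule is to move the last 3 characters to the front (rotate right by 3), then double every character.
Starting from "gradual": after the first operation, "ualgrad"; after the second, "uuaallggrraadd".

uuaallggrraadd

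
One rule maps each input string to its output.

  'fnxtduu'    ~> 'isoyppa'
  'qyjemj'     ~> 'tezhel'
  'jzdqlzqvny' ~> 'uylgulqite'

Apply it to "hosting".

jnodibc

The pattern: shift every letter 5 places backward in the alphabet (wrapping around), then move the first character to the end.
On "hosting": the first step gives "cjnodib", and the second then gives "jnodibc".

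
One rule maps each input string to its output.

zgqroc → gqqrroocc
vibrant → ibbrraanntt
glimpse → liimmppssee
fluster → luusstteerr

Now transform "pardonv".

arrddoonnvv

In each case the input is transformed by: double every character, then delete the first 3 characters.
For "pardonv", step one produces "ppaarrddoonnvv"; step two turns that into "arrddoonnvv".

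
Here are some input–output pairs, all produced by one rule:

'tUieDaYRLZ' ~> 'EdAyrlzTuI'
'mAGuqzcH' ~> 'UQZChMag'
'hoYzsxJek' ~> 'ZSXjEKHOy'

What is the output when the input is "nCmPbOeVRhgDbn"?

The rule is to flip the case of every letter, then move the first 3 characters to the end (rotate left by 3).
Working it through for "nCmPbOeVRhgDbn": intermediate "NcMpBoEvrHGdBN", final "pBoEvrHGdBNNcM".

pBoEvrHGdBNNcM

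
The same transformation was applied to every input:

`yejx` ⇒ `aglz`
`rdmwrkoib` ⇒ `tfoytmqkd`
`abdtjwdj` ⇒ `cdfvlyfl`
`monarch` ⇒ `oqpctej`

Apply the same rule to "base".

dcug

Looking at the pairs, the operation is to shift every letter 2 places forward in the alphabet (wrapping around).
So "base" becomes "dcug".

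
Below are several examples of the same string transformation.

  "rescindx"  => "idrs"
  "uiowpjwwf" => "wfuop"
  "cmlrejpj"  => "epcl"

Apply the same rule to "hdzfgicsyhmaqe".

In each case the input is transformed by: keep every other character starting from the first (positions 1st, 3rd, 5th, ...), then move the last 2 characters to the front (rotate right by 2).
Starting from "hdzfgicsyhmaqe": after the first operation, "hzgcymq"; after the second, "mqhzgcy".

mqhzgcy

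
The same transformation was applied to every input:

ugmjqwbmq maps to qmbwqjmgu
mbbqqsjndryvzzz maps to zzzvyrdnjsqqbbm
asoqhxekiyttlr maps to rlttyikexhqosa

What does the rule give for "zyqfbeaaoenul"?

luneoaaebfqyz

The pattern: reverse the string.
So "zyqfbeaaoenul" becomes "luneoaaebfqyz".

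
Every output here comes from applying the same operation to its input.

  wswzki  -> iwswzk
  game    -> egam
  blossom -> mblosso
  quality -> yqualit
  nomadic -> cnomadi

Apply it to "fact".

tfac

The transformation: move the last character to the front.
So "fact" becomes "tfac".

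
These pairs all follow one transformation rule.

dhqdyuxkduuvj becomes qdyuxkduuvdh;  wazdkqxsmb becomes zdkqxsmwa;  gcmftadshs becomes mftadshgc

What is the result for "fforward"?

What's happening: delete the last character, then move the first 2 characters to the end (rotate left by 2).
For "fforward", step one produces "fforwar"; step two turns that into "orwarff".

orwarff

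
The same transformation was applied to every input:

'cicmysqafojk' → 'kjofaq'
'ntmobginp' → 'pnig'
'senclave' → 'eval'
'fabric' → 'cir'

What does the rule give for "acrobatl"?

In each case the input is transformed by: take characters alternately from the front and the back (1st, last, 2nd, 2nd-last, ...), then keep every other character starting from the second (positions 2nd, 4th, 6th, ...).
Applying both steps to "acrobatl": "alctraob", then "ltab".

ltab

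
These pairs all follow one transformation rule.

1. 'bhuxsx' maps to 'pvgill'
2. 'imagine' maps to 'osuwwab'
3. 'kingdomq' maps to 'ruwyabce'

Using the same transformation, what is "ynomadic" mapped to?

oqrwabcm

In each case the input is transformed by: sort the characters into alphabetical order, then shift every letter 12 places backward in the alphabet (wrapping around).
Applying both steps to "ynomadic": "acdimnoy", then "oqrwabcm".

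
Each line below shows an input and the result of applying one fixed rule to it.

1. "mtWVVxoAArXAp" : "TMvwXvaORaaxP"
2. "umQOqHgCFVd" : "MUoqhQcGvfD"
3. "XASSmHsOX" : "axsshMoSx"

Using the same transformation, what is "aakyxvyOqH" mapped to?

In each case the input is transformed by: swap each adjacent pair of characters (1↔2, 3↔4, ...), then flip the case of every letter.
"aakyxvyOqH" → "aaykvxOyHq" → "AAYKVXoYhQ".

AAYKVXoYhQ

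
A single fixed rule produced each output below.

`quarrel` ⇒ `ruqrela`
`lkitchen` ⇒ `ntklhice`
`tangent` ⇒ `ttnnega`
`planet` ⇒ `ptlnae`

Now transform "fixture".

uxrtfie

Each output is the input with this applied: sort the characters into reverse alphabetical order, then swap each adjacent pair of characters (1↔2, 3↔4, ...).
Applying both steps to "fixture": "xutrife", then "uxrtfie".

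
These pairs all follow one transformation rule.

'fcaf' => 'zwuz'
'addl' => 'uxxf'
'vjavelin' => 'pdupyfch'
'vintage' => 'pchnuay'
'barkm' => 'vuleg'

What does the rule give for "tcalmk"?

Looking at the pairs, the operation is to shift every letter 6 places backward in the alphabet (wrapping around).
For "tcalmk" the result is "nwufge".

nwufge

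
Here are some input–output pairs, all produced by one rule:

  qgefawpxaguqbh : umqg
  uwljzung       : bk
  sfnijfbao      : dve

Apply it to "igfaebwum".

vrc

Each output is the input with this applied: shift every letter 10 places backward in the alphabet (wrapping around), then keep one character in every 3, starting at position 3 (positions 3rd, 6th, 9th, ...).
Starting from "igfaebwum": after the first operation, "ywvqurmkc"; after the second, "vrc".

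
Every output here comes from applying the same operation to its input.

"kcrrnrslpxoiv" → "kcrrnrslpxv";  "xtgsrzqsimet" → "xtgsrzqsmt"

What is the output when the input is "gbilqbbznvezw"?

gblqbbznvzw

What's happening: remove every vowel.
For "gbilqbbznvezw" the result is "gblqbbznvzw".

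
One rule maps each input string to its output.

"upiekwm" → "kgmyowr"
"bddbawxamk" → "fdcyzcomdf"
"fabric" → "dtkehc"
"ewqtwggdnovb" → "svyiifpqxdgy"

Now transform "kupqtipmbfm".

rsvkrodhomw

The rule is to move the first 2 characters to the end (rotate left by 2), then shift every letter 2 places forward in the alphabet (wrapping around).
"kupqtipmbfm" → "pqtipmbfmku" → "rsvkrodhomw".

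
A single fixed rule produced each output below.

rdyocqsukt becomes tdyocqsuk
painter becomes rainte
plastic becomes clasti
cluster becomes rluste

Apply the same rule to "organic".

crgani

Looking at the pairs, the operation is to delete the first character, then move the last character to the front.
"organic" → "rganic" → "crgani".
(Check on "plastic": → "lastic" → "clasti" ✓)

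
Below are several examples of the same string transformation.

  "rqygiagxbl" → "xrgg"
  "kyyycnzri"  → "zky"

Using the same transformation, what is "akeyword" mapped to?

The transformation: move the last 3 characters to the front (rotate right by 3), then keep one character in every 3, starting at position 1 (positions 1st, 4th, 7th, ...).
"akeyword" → "ordakeyw" → "oay".

oay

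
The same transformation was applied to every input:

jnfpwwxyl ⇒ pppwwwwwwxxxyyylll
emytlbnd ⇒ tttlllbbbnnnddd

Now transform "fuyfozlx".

fffooozzzlllxxx

In each case the input is transformed by: delete the first 3 characters, then repeat every character 3 times.
Working it through for "fuyfozlx": intermediate "fozlx", final "fffooozzzlllxxx".
(Check on "jnfpwwxyl": → "pwwxyl" → "pppwwwwwwxxxyyylll" ✓)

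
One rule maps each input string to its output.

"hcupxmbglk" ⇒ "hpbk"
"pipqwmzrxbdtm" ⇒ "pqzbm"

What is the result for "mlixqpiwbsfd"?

mxis

Rule — keep one character in every 3, starting at position 1 (positions 1st, 4th, 7th, ...).
For "mlixqpiwbsfd" the result is "mxis".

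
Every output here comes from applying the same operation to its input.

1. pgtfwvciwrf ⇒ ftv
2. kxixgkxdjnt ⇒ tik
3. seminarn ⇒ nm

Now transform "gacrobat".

The transformation: move the last 3 characters to the front (rotate right by 3), then keep one character in every 3, starting at position 3 (positions 3rd, 6th, 9th, ...).
Applying both steps to "gacrobat": "batgacro", then "tc".

tc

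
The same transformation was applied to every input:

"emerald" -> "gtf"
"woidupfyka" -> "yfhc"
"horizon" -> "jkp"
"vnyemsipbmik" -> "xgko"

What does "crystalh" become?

eun

The transformation: keep one character in every 3, starting at position 1 (positions 1st, 4th, 7th, ...), then shift every letter 2 places forward in the alphabet (wrapping around).
Starting from "crystalh": after the first operation, "csl"; after the second, "eun".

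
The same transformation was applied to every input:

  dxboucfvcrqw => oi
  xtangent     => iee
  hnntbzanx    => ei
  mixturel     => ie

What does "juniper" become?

The transformation: shift every letter 11 places forward in the alphabet (wrapping around), then keep only the vowels.
"juniper" → "ufytapc" → "ua".

ua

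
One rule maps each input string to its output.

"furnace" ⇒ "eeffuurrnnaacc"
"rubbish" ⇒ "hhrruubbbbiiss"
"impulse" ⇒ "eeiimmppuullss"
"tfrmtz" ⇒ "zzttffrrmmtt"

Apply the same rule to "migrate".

The rule is to double every character, then move the last 2 characters to the front (rotate right by 2).
On "migrate": the first step gives "mmiiggrraattee", and the second then gives "eemmiiggrraatt".

eemmiiggrraatt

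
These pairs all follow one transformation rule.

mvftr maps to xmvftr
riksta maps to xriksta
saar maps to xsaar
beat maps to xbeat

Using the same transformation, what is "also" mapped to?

In each case the input is transformed by: prepend "x".
So "also" becomes "xalso".

xalso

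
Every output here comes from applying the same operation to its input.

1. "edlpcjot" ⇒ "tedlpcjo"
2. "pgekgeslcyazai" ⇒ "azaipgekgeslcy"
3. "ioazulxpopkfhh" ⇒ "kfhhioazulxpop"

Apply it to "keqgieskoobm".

What's happening: swap the front and back halves of the string, then move the first 3 characters to the end (rotate left by 3).
Doing the same to "keqgieskoobm": "obmkeqgiesko".

obmkeqgiesko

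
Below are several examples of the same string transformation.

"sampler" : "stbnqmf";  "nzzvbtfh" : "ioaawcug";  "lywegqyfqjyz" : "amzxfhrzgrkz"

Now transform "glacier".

shmbdjf

Rule — move the last character to the front, then shift every letter 1 place forward in the alphabet (wrapping around).
Working it through for "glacier": intermediate "rglacie", final "shmbdjf".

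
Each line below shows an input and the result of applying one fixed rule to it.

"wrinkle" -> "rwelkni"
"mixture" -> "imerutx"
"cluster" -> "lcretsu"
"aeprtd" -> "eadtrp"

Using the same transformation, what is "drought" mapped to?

The transformation: move the first 2 characters to the end (rotate left by 2), then reverse the string.
"drought" → "oughtdr" → "rdthguo".

rdthguo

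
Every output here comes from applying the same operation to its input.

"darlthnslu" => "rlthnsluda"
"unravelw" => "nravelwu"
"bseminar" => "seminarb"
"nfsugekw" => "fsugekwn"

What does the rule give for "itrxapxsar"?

rxapxsarit

In each case the input is transformed by: swap the front and back halves of the string, then move the last 3 characters to the front (rotate right by 3).
On "itrxapxsar": the first step gives "pxsaritrxa", and the second then gives "rxapxsarit".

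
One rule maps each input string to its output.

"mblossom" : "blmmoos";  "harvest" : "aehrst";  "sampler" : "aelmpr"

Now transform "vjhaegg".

aegghj

Looking at the pairs, the operation is to sort the characters into alphabetical order, then delete the last character.
"vjhaegg" → "aegghjv" → "aegghj".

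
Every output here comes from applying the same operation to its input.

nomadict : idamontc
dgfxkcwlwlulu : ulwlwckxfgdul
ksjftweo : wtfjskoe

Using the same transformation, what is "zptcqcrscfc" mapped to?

Each output is the input with this applied: reverse the string, then move the first 2 characters to the end (rotate left by 2).
Starting from "zptcqcrscfc": after the first operation, "cfcsrcqctpz"; after the second, "csrcqctpzcf".

csrcqctpzcf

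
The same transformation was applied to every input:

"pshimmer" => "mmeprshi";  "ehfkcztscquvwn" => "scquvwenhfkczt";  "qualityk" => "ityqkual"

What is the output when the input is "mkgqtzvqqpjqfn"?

Rule — swap the first and last characters, then swap the front and back halves of the string.
For "mkgqtzvqqpjqfn", step one produces "nkgqtzvqqpjqfm"; step two turns that into "qqpjqfmnkgqtzv".

qqpjqfmnkgqtzv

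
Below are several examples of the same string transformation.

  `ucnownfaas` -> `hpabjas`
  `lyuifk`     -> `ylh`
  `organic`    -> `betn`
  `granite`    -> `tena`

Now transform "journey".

wbhe

The pattern: shift every letter 13 places forward in the alphabet (wrapping around) — i.e. ROT13, then delete the last 3 characters.
"journey" → "wbhearl" → "wbhe".
(Check on "ucnownfaas": → "hpabjasnnf" → "hpabjas" ✓)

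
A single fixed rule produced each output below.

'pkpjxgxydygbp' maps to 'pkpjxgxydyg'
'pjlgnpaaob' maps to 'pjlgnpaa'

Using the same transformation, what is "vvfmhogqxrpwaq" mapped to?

The pattern: delete the last 2 characters.
Doing the same to "vvfmhogqxrpwaq": "vvfmhogqxrpw".

vvfmhogqxrpw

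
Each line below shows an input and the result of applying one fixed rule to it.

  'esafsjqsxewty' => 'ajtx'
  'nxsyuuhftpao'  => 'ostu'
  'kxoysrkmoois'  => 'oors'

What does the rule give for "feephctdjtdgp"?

cegj

Each output is the input with this applied: keep one character in every 3, starting at position 3 (positions 3rd, 6th, 9th, ...), then sort the characters into alphabetical order.
On "feephctdjtdgp": the first step gives "ecjg", and the second then gives "cegj".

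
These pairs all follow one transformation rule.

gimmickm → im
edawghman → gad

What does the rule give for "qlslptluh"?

The rule is to move the first 2 characters to the end (rotate left by 2), then keep one character in every 3, starting at position 3 (positions 3rd, 6th, 9th, ...).
Doing the same to "qlslptluh": "pul".

pul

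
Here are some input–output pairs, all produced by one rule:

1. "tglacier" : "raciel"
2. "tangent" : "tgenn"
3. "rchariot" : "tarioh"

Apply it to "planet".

tnea

Each output is the input with this applied: delete the first 2 characters, then swap the first and last characters.
On "planet": the first step gives "anet", and the second then gives "tnea".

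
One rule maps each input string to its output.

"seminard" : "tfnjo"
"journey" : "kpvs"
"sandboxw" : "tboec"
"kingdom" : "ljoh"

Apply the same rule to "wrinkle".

xsjo

In each case the input is transformed by: shift every letter 1 place forward in the alphabet (wrapping around), then delete the last 3 characters.
Working it through for "wrinkle": intermediate "xsjolmf", final "xsjo".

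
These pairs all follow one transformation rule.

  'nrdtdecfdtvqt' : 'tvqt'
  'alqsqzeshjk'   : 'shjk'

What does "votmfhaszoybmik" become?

The transformation: keep only the last 4 characters.
For "votmfhaszoybmik" the result is "bmik".

bmik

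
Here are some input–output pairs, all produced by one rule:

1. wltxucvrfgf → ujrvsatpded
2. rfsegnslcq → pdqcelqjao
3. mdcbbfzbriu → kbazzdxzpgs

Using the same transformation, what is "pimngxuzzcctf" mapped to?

ngklevsxxaard

In each case the input is transformed by: shift every letter 2 places backward in the alphabet (wrapping around).
On "pimngxuzzcctf" that produces "ngklevsxxaard".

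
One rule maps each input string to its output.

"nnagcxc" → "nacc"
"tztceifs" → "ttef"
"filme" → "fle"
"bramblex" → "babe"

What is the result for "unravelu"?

Looking at the pairs, the operation is to keep every other character starting from the first (positions 1st, 3rd, 5th, ...).
On "unravelu" that produces "urvl".

urvl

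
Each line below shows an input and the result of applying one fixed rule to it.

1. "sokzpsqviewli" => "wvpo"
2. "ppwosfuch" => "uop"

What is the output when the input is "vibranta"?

nb

What's happening: reverse the string, then keep one character in every 3, starting at position 3 (positions 3rd, 6th, 9th, ...).
Working it through for "vibranta": intermediate "atnarbiv", final "nb".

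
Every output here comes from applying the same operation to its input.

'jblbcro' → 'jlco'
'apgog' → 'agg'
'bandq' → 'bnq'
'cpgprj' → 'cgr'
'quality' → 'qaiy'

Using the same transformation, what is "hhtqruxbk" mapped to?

What's happening: keep every other character starting from the first (positions 1st, 3rd, 5th, ...).
Applying that to "hhtqruxbk" gives "htrxk".

htrxk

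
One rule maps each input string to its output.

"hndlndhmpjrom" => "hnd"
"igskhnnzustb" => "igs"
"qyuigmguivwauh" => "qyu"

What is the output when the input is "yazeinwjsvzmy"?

Looking at the pairs, the operation is to keep only the first 3 characters.
For "yazeinwjsvzmy" the result is "yaz".

yaz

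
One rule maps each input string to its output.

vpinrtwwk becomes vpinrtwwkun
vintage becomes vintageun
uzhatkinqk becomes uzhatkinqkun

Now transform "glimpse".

glimpseun

Looking at the pairs, the operation is to append "un".
On "glimpse" that produces "glimpseun".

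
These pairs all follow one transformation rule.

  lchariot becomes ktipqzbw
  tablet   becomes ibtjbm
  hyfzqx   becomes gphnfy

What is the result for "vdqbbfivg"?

The transformation: shift every letter 8 places forward in the alphabet (wrapping around), then swap each adjacent pair of characters (1↔2, 3↔4, ...).
Starting from "vdqbbfivg": after the first operation, "dlyjjnqdo"; after the second, "ldjynjdqo".

ldjynjdqo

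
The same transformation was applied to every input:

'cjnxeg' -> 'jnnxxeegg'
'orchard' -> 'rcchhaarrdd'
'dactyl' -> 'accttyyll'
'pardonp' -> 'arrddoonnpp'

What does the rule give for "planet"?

laanneett

The rule is to double every character, then delete the first 3 characters.
Applying both steps to "planet": "ppllaanneett", then "laanneett".
(Check on "orchard": → "oorrcchhaarrdd" → "rcchhaarrdd" ✓)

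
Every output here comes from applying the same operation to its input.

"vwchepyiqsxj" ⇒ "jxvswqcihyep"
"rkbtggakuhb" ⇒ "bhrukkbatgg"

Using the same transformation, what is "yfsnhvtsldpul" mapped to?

What's happening: move the last character to the front, then take characters alternately from the front and the back (1st, last, 2nd, 2nd-last, ...).
Starting from "yfsnhvtsldpul": after the first operation, "lyfsnhvtsldpu"; after the second, "luypfdslnshtv".
(Check on "vwchepyiqsxj": → "jvwchepyiqsx" → "jxvswqcihyep" ✓)

luypfdslnshtv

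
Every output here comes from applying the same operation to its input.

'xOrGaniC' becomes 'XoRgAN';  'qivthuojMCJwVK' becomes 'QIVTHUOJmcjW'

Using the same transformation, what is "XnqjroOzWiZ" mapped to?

The rule is to flip the case of every letter, then delete the last 2 characters.
Applying both steps to "XnqjroOzWiZ": "xNQJROoZwIz", then "xNQJROoZw".

xNQJROoZw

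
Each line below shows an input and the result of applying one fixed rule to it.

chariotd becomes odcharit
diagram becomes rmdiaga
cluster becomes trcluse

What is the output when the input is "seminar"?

What's happening: move the last 2 characters to the front (rotate right by 2), then swap the first and last characters.
On "seminar": the first step gives "arsemin", and the second then gives "nrsemia".

nrsemia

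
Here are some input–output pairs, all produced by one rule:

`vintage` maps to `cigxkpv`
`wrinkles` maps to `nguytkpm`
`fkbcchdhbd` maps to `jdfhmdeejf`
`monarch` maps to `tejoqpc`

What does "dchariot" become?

Each output is the input with this applied: shift every letter 2 places forward in the alphabet (wrapping around), then move the last 3 characters to the front (rotate right by 3).
On "dchariot": the first step gives "fejctkqv", and the second then gives "kqvfejct".

kqvfejct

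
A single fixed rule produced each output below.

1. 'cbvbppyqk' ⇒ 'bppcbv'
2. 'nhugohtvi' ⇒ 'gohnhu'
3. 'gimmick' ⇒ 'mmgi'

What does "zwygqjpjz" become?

The rule is to delete the last 3 characters, then swap the front and back halves of the string.
"zwygqjpjz" → "zwygqj" → "gqjzwy".

gqjzwy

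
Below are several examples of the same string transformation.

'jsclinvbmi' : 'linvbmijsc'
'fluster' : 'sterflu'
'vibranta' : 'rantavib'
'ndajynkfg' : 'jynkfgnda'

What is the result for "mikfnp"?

The rule is to move the first 3 characters to the end (rotate left by 3).
For "mikfnp" the result is "fnpmik".

fnpmik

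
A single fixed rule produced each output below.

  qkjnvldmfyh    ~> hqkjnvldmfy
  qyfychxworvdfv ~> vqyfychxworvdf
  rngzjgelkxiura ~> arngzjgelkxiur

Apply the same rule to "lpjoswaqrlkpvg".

glpjoswaqrlkpv

Each output is the input with this applied: move the last character to the front.
Doing the same to "lpjoswaqrlkpvg": "glpjoswaqrlkpv".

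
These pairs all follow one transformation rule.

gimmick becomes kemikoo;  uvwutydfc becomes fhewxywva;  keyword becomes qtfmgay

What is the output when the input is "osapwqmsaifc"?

khequcrysouc

Rule — shift every letter 2 places forward in the alphabet (wrapping around), then move the last 3 characters to the front (rotate right by 3).
For "osapwqmsaifc", step one produces "qucrysouckhe"; step two turns that into "khequcrysouc".
(Check on "keyword": → "mgayqtf" → "qtfmgay" ✓)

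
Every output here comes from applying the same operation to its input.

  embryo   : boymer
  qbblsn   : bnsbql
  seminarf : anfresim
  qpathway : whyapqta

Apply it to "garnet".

Each output is the input with this applied: swap each adjacent pair of characters (1↔2, 3↔4, ...), then swap the front and back halves of the string.
Applying both steps to "garnet": "agnrte", then "rteagn".

rteagn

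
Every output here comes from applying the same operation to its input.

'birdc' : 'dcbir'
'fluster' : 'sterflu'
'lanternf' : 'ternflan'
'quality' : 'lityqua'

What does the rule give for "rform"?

The transformation: move the first 3 characters to the end (rotate left by 3).
Doing the same to "rform": "rmrfo".

rmrfo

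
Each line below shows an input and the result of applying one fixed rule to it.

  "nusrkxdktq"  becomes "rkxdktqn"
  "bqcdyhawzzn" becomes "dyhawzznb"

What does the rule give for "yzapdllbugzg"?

pdllbugzgy

The transformation: move the first character to the end, then delete the first 2 characters.
Applying that to "yzapdllbugzg" gives "pdllbugzgy".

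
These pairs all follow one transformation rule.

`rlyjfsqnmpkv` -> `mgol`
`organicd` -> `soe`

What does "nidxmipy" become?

jnz

In each case the input is transformed by: keep one character in every 3, starting at position 2 (positions 2nd, 5th, 8th, ...), then shift every letter 1 place forward in the alphabet (wrapping around).
On "nidxmipy": the first step gives "imy", and the second then gives "jnz".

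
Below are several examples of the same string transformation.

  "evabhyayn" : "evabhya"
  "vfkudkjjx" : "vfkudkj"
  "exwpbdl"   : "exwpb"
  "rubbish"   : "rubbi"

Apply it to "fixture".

fixtu

Each output is the input with this applied: delete the last 2 characters.
For "fixture" the result is "fixtu".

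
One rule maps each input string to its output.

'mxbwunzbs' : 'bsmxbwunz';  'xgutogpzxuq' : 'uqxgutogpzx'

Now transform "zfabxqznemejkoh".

The transformation: move the last 2 characters to the front (rotate right by 2).
For "zfabxqznemejkoh" the result is "ohzfabxqznemejk".

ohzfabxqznemejk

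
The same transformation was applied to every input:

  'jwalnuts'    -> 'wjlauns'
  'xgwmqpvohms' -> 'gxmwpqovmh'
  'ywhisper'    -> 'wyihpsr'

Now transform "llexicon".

llxecin

In each case the input is transformed by: swap each adjacent pair of characters (1↔2, 3↔4, ...), then delete the last character.
Working it through for "llexicon": intermediate "llxecino", final "llxecin".
(Check on "xgwmqpvohms": → "gxmwpqovmhs" → "gxmwpqovmh" ✓)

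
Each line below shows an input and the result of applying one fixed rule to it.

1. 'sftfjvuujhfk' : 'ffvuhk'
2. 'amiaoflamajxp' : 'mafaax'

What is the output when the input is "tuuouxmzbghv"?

uoxzgv

The transformation: keep every other character starting from the second (positions 2nd, 4th, 6th, ...).
Doing the same to "tuuouxmzbghv": "uoxzgv".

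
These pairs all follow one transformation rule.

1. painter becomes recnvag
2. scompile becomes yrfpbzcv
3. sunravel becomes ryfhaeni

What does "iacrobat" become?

The pattern: move the last 2 characters to the front (rotate right by 2), then shift every letter 13 places forward in the alphabet (wrapping around) — i.e. ROT13.
Doing the same to "iacrobat": "ngvnpebo".
(Check on "painter": → "erpaint" → "recnvag" ✓)

ngvnpebo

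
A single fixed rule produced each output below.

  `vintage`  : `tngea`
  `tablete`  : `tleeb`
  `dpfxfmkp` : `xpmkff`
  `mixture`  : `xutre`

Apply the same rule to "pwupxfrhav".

xvurphfa

The rule is to delete the first 2 characters, then sort the characters into reverse alphabetical order.
Working it through for "pwupxfrhav": intermediate "upxfrhav", final "xvurphfa".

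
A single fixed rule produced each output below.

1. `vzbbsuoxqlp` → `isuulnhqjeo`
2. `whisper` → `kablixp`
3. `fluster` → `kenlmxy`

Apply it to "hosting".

zhlmbga

Rule — swap the first and last characters, then shift every letter 7 places backward in the alphabet (wrapping around).
On "hosting": the first step gives "gostinh", and the second then gives "zhlmbga".
(Check on "vzbbsuoxqlp": → "pzbbsuoxqlv" → "isuulnhqjeo" ✓)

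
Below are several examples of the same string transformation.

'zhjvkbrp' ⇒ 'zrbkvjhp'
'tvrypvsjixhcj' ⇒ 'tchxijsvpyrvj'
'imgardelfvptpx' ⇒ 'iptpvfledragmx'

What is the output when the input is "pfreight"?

Rule — reverse the string, then swap the first and last characters.
Applying both steps to "pfreight": "thgierfp", then "phgierft".
(Check on "zhjvkbrp": → "prbkvjhz" → "zrbkvjhp" ✓)

phgierft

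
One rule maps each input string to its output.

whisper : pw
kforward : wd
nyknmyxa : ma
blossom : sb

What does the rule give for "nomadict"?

dt

In each case the input is transformed by: move the first 2 characters to the end (rotate left by 2), then keep one character in every 3, starting at position 3 (positions 3rd, 6th, 9th, ...).
Applying both steps to "nomadict": "madictno", then "dt".
(Check on "nyknmyxa": → "knmyxany" → "ma" ✓)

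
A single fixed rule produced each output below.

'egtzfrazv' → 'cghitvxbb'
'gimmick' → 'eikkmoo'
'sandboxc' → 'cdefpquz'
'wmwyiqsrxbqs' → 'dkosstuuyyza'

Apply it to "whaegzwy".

cgijyyab

The pattern: sort the characters into alphabetical order, then shift every letter 2 places forward in the alphabet (wrapping around).
Starting from "whaegzwy": after the first operation, "aeghwwyz"; after the second, "cgijyyab".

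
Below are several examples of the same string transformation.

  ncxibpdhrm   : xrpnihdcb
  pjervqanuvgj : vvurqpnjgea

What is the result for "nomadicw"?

Looking at the pairs, the operation is to delete the last character, then sort the characters into reverse alphabetical order.
On "nomadicw": the first step gives "nomadic", and the second then gives "onmidca".

onmidca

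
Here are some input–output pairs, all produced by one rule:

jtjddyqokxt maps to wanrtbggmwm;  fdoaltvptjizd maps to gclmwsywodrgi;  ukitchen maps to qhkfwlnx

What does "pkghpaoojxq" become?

tamrrdskjns

In each case the input is transformed by: shift every letter 3 places forward in the alphabet (wrapping around), then reverse the string.
For "pkghpaoojxq", step one produces "snjksdrrmat"; step two turns that into "tamrrdskjns".
(Check on "ukitchen": → "xnlwfkhq" → "qhkfwlnx" ✓)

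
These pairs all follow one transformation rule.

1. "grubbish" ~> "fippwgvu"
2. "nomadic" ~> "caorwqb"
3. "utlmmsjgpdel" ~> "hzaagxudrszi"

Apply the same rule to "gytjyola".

The transformation: move the first character to the end, then shift every letter 12 places backward in the alphabet (wrapping around).
On "gytjyola": the first step gives "ytjyolag", and the second then gives "mhxmczou".
(Check on "nomadic": → "omadicn" → "caorwqb" ✓)

mhxmczou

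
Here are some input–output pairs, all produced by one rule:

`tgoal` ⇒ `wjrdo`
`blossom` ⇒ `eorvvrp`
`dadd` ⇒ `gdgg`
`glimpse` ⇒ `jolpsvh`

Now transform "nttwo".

The pattern: shift every letter 3 places forward in the alphabet (wrapping around).
On "nttwo" that produces "qwwzr".

qwwzr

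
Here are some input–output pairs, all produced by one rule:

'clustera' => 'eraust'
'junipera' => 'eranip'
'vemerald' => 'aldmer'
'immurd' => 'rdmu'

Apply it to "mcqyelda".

In each case the input is transformed by: delete the first 2 characters, then swap the front and back halves of the string.
Starting from "mcqyelda": after the first operation, "qyelda"; after the second, "ldaqye".

ldaqye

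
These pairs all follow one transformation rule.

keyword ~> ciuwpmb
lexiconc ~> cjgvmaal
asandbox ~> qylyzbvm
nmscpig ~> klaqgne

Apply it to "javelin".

The transformation: swap each adjacent pair of characters (1↔2, 3↔4, ...), then shift every letter 2 places backward in the alphabet (wrapping around).
On "javelin" that produces "yhctgjl".

yhctgjl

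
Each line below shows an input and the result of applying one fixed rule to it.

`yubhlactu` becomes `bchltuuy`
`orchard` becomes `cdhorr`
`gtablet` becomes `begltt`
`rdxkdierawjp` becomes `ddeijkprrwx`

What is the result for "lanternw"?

Each output is the input with this applied: sort the characters into alphabetical order, then delete the first character.
Applying both steps to "lanternw": "aelnnrtw", then "elnnrtw".

elnnrtw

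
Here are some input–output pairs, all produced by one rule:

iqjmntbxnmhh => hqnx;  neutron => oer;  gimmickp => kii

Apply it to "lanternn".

Rule — move the last 2 characters to the front (rotate right by 2), then keep one character in every 3, starting at position 1 (positions 1st, 4th, 7th, ...).
"lanternn" → "nnlanter" → "nae".
(Check on "neutron": → "onneutr" → "oer" ✓)

nae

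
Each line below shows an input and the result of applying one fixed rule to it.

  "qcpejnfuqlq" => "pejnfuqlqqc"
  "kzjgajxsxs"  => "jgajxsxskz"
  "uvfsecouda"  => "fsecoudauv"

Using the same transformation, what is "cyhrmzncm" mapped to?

hrmzncmcy

The pattern: move the first 2 characters to the end (rotate left by 2).
So "cyhrmzncm" becomes "hrmzncmcy".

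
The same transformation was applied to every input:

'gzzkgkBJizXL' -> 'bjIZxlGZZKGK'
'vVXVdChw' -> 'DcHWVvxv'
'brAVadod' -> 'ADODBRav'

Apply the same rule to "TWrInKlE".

NkLetwRi

What's happening: flip the case of every letter, then swap the front and back halves of the string.
Doing the same to "TWrInKlE": "NkLetwRi".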